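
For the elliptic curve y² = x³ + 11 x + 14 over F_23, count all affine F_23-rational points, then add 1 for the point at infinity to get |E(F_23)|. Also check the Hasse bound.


Affine points = {(1, 7), (1, 16), (8, 4), (8, 19), (13, 10), (13, 13), (15, 9), (15, 14), (16, 10), (16, 13), (17, 10), (17, 13), (18, 8), (18, 15), (20, 0), (22, 5), (22, 18)}; affine count = 17; |E(F_23)| = 18.

Discriminant check: Δ ∝ 4a³ + 27b² = 4·11³ + 27·14² = 4·1331 + 27·196 ≡ 13 (mod 23). Nonzero ⇒ E is nonsingular.
For each x ∈ F_23, compute rhs = x³ + 11·x + 14 mod 23, then count y ∈ F_23 with y² ≡ rhs.
  x = 0: rhs = 14, matching y values: none (0 points).
  x = 1: rhs = 3, matching y values: 7, 16 (2 points).
  x = 2: rhs = 21, matching y values: none (0 points).
  x = 3: rhs = 5, matching y values: none (0 points).
  x = 4: rhs = 7, matching y values: none (0 points).
  x = 5: rhs = 10, matching y values: none (0 points).
  x = 6: rhs = 20, matching y values: none (0 points).
  x = 7: rhs = 20, matching y values: none (0 points).
  x = 8: rhs = 16, matching y values: 4, 19 (2 points).
  x = 9: rhs = 14, matching y values: none (0 points).
  x = 10: rhs = 20, matching y values: none (0 points).
  x = 11: rhs = 17, matching y values: none (0 points).
  x = 12: rhs = 11, matching y values: none (0 points).
  x = 13: rhs = 8, matching y values: 10, 13 (2 points).
  x = 14: rhs = 14, matching y values: none (0 points).
  x = 15: rhs = 12, matching y values: 9, 14 (2 points).
  x = 16: rhs = 8, matching y values: 10, 13 (2 points).
  x = 17: rhs = 8, matching y values: 10, 13 (2 points).
  x = 18: rhs = 18, matching y values: 8, 15 (2 points).
  x = 19: rhs = 21, matching y values: none (0 points).
  x = 20: rhs = 0, matching y values: 0 (1 points).
  x = 21: rhs = 7, matching y values: none (0 points).
  x = 22: rhs = 2, matching y values: 5, 18 (2 points).
Total affine count: 17.
Full point count |E(F_23)| = 17 + 1 = 18.
Hasse bound: |18 − (23+1)| = |-6| = 6 ≤ 2√23 ≈ 9.5917 ✓.


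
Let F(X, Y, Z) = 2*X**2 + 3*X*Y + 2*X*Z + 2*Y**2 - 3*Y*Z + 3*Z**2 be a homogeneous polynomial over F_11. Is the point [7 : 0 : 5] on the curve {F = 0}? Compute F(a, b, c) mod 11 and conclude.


F(7,0,5) ≡ 1 (mod 11); P is NOT on the curve.

Evaluate F(7, 0, 5) term-by-term (mod 11).
  2*X**2 ↦ 2·49·1·1 = 98
  3*X*Y ↦ 3·7·0·1 = 0
  2*X*Z ↦ 2·7·1·5 = 70
  2*Y**2 ↦ 2·1·0·1 = 0
  -3*Y*Z ↦ -3·1·0·5 = 0
  3*Z**2 ↦ 3·1·1·25 = 75
Sum: F(7, 0, 5) = (98) + (0) + (70) + (0) + (0) + (75) = 243.
Reducing mod 11: 243 ≡ 1 (mod 11).
Since F(a, b, c) ≡ 1 ≠ 0 (mod 11), P does NOT lie on the curve.


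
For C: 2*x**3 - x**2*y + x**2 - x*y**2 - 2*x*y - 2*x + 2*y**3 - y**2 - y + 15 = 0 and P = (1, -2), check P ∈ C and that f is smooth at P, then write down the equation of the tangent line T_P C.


Tangent line at P: 10*x + 28*y + 46 = 0.

Step 1: f(1, -2) = 0, so P lies on C.
Step 2: partial derivatives
  f_x(x, y) = 6*x**2 - 2*x*y + 2*x - y**2 - 2*y - 2, f_y(x, y) = -x**2 - 2*x*y - 2*x + 6*y**2 - 2*y - 1.
  f_x(P) = 10, f_y(P) = 28 (gradient nonzero, so P is smooth).
Step 3: tangent line at P: 10·(x − 1) + 28·(y − -2) = 0.
Expanding: 10*x + 28*y + 46 = 0.


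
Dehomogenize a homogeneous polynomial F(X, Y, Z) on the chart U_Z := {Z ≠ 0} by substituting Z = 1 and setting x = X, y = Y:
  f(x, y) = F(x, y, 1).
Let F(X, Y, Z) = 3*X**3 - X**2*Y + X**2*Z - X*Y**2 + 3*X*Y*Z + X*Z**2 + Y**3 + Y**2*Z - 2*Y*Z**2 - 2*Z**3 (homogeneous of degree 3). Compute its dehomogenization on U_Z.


f(x, y) = 3*x**3 - x**2*y + x**2 - x*y**2 + 3*x*y + x + y**3 + y**2 - 2*y - 2

On U_Z we set Z = 1. Each monomial c·X^i·Y^j·Z^k in F becomes c·x^i·y^j·1^k = c·x^i·y^j.
Substituting Z = 1: F(X, Y, 1) = 3*x**3 - x**2*y + x**2 - x*y**2 + 3*x*y + x + y**3 + y**2 - 2*y - 2.
Note: deg(f) ≤ deg(F) = 3; strict inequality happens when F is divisible by Z (lost terms).


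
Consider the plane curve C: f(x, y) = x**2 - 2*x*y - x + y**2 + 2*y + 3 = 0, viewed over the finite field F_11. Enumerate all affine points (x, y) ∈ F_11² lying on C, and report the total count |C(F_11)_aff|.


Affine F_11-points: {(0, 2), (0, 7), (4, 7), (4, 10), (5, 2), (5, 6), (6, 0), (6, 10), (8, 6), (8, 8), (9, 8)}; count = 11.

For each of the 121 pairs (x, y) ∈ F_11², evaluate f(x, y) mod 11. Record the zeros.
  x = 0: [0↦3, 1↦6, 2↦0, 3↦7, 4↦5, 5↦5, 6↦7, 7↦0, 8↦6, 9↦3, 10↦2]  zeros at y ∈ {2, 7}
  x = 1: [0↦3, 1↦4, 2↦7, 3↦1, 4↦8, 5↦6, 6↦6, 7↦8, 8↦1, 9↦7, 10↦4]  zeros at y ∈ ∅
  x = 2: [0↦5, 1↦4, 2↦5, 3↦8, 4↦2, 5↦9, 6↦7, 7↦7, 8↦9, 9↦2, 10↦8]  zeros at y ∈ ∅
  x = 3: [0↦9, 1↦6, 2↦5, 3↦6, 4↦9, 5↦3, 6↦10, 7↦8, 8↦8, 9↦10, 10↦3]  zeros at y ∈ ∅
  x = 4: [0↦4, 1↦10, 2↦7, 3↦6, 4↦7, 5↦10, 6↦4, 7↦0, 8↦9, 9↦9, 10↦0]  zeros at y ∈ {7, 10}
  x = 5: [0↦1, 1↦5, 2↦0, 3↦8, 4↦7, 5↦8, 6↦0, 7↦5, 8↦1, 9↦10, 10↦10]  zeros at y ∈ {2, 6}
  x = 6: [0↦0, 1↦2, 2↦6, 3↦1, 4↦9, 5↦8, 6↦9, 7↦1, 8↦6, 9↦2, 10↦0]  zeros at y ∈ {0, 10}
  x = 7: [0↦1, 1↦1, 2↦3, 3↦7, 4↦2, 5↦10, 6↦9, 7↦10, 8↦2, 9↦7, 10↦3]  zeros at y ∈ ∅
  x = 8: [0↦4, 1↦2, 2↦2, 3↦4, 4↦8, 5↦3, 6↦0, 7↦10, 8↦0, 9↦3, 10↦8]  zeros at y ∈ {6, 8}
  x = 9: [0↦9, 1↦5, 2↦3, 3↦3, 4↦5, 5↦9, 6↦4, 7↦1, 8↦0, 9↦1, 10↦4]  zeros at y ∈ {8}
  x = 10: [0↦5, 1↦10, 2↦6, 3↦4, 4↦4, 5↦6, 6↦10, 7↦5, 8↦2, 9↦1, 10↦2]  zeros at y ∈ ∅
Collecting zeros: affine points = {(0, 2), (0, 7), (4, 7), (4, 10), (5, 2), (5, 6), (6, 0), (6, 10), (8, 6), (8, 8), (9, 8)}.
Total count |C(F_11)_aff| = 11.


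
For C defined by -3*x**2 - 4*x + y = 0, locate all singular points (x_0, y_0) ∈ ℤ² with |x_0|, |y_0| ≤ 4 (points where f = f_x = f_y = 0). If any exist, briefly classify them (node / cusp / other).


No singular points in the scanned grid; C is smooth there.

Compute partial derivatives:
  f_x = -6*x - 4.
  f_y = 1.
f_y = 1 is a nonzero constant, so f_y never vanishes: no point (x, y) can satisfy f = f_x = f_y = 0. In particular no (x, y) ∈ {−4, ..., 4}² is singular; the curve is smooth.


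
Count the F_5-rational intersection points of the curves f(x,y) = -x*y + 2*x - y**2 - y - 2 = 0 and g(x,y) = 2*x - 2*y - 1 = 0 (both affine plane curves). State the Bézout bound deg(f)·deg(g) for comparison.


Common zeros: {(1, 3), (4, 1)}; count = 2; Bézout bound = 2.

deg(f) = 2, deg(g) = 1, so Bézout bound = 2.
Scan x ∈ F_5. For each x, list the y ∈ F_5 with f(x, y) ≡ 0 and those with g(x, y) ≡ 0 (mod 5); the common zeros in that column are the intersection.
  x = 0: f ≡ 0 at y ∈ ∅; g ≡ 0 at y ∈ {2}; common: ∅.
  x = 1: f ≡ 0 at y ∈ {0, 3}; g ≡ 0 at y ∈ {3}; common: {3}.
  x = 2: f ≡ 0 at y ∈ ∅; g ≡ 0 at y ∈ {4}; common: ∅.
  x = 3: f ≡ 0 at y ∈ ∅; g ≡ 0 at y ∈ {0}; common: ∅.
  x = 4: f ≡ 0 at y ∈ {1, 4}; g ≡ 0 at y ∈ {1}; common: {1}.
Collecting: common zeros = {(1, 3), (4, 1)}, so the count is 2.
Comparison with the Bézout bound: 2 ≤ 2 = deg(f)·deg(g), as expected for curves with no common component (the bound is attained).


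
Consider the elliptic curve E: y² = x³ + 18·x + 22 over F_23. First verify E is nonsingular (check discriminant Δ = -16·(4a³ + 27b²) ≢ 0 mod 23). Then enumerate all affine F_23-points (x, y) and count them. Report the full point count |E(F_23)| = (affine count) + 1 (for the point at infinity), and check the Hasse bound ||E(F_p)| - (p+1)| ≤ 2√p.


Affine points = {(1, 8), (1, 15), (6, 1), (6, 22), (7, 10), (7, 13), (9, 4), (9, 19), (10, 11), (10, 12), (16, 6), (16, 17), (19, 1), (19, 22), (21, 1), (21, 22), (22, 7), (22, 16)}; affine count = 18; |E(F_23)| = 19.

Discriminant check: Δ ∝ 4a³ + 27b² = 4·18³ + 27·22² = 4·5832 + 27·484 ≡ 10 (mod 23). Nonzero ⇒ E is nonsingular.
For each x ∈ F_23, compute rhs = x³ + 18·x + 22 mod 23, then count y ∈ F_23 with y² ≡ rhs.
  x = 0: rhs = 22, matching y values: none (0 points).
  x = 1: rhs = 18, matching y values: 8, 15 (2 points).
  x = 2: rhs = 20, matching y values: none (0 points).
  x = 3: rhs = 11, matching y values: none (0 points).
  x = 4: rhs = 20, matching y values: none (0 points).
  x = 5: rhs = 7, matching y values: none (0 points).
  x = 6: rhs = 1, matching y values: 1, 22 (2 points).
  x = 7: rhs = 8, matching y values: 10, 13 (2 points).
  x = 8: rhs = 11, matching y values: none (0 points).
  x = 9: rhs = 16, matching y values: 4, 19 (2 points).
  x = 10: rhs = 6, matching y values: 11, 12 (2 points).
  x = 11: rhs = 10, matching y values: none (0 points).
  x = 12: rhs = 11, matching y values: none (0 points).
  x = 13: rhs = 15, matching y values: none (0 points).
  x = 14: rhs = 5, matching y values: none (0 points).
  x = 15: rhs = 10, matching y values: none (0 points).
  x = 16: rhs = 13, matching y values: 6, 17 (2 points).
  x = 17: rhs = 20, matching y values: none (0 points).
  x = 18: rhs = 14, matching y values: none (0 points).
  x = 19: rhs = 1, matching y values: 1, 22 (2 points).
  x = 20: rhs = 10, matching y values: none (0 points).
  x = 21: rhs = 1, matching y values: 1, 22 (2 points).
  x = 22: rhs = 3, matching y values: 7, 16 (2 points).
Total affine count: 18.
Full point count |E(F_23)| = 18 + 1 = 19.
Hasse bound: |19 − (23+1)| = |-5| = 5 ≤ 2√23 ≈ 9.5917 ✓.


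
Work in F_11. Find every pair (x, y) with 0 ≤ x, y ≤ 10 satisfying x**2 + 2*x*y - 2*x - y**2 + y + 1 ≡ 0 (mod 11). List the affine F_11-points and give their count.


Affine F_11-points: {(0, 4), (0, 8), (1, 0), (1, 3), (5, 4), (5, 7), (6, 3), (6, 10), (8, 8), (8, 9), (9, 9), (9, 10)}; count = 12.

For each of the 121 pairs (x, y) ∈ F_11², evaluate f(x, y) mod 11. Record the zeros.
  x = 0: [0↦1, 1↦1, 2↦10, 3↦6, 4↦0, 5↦3, 6↦4, 7↦3, 8↦0, 9↦6, 10↦10]  zeros at y ∈ {4, 8}
  x = 1: [0↦0, 1↦2, 2↦2, 3↦0, 4↦7, 5↦1, 6↦4, 7↦5, 8↦4, 9↦1, 10↦7]  zeros at y ∈ {0, 3}
  x = 2: [0↦1, 1↦5, 2↦7, 3↦7, 4↦5, 5↦1, 6↦6, 7↦9, 8↦10, 9↦9, 10↦6]  zeros at y ∈ ∅
  x = 3: [0↦4, 1↦10, 2↦3, 3↦5, 4↦5, 5↦3, 6↦10, 7↦4, 8↦7, 9↦8, 10↦7]  zeros at y ∈ ∅
  x = 4: [0↦9, 1↦6, 2↦1, 3↦5, 4↦7, 5↦7, 6↦5, 7↦1, 8↦6, 9↦9, 10↦10]  zeros at y ∈ ∅
  x = 5: [0↦5, 1↦4, 2↦1, 3↦7, 4↦0, 5↦2, 6↦2, 7↦0, 8↦7, 9↦1, 10↦4]  zeros at y ∈ {4, 7}
  x = 6: [0↦3, 1↦4, 2↦3, 3↦0, 4↦6, 5↦10, 6↦1, 7↦1, 8↦10, 9↦6, 10↦0]  zeros at y ∈ {3, 10}
  x = 7: [0↦3, 1↦6, 2↦7, 3↦6, 4↦3, 5↦9, 6↦2, 7↦4, 8↦4, 9↦2, 10↦9]  zeros at y ∈ ∅
  x = 8: [0↦5, 1↦10, 2↦2, 3↦3, 4↦2, 5↦10, 6↦5, 7↦9, 8↦0, 9↦0, 10↦9]  zeros at y ∈ {8, 9}
  x = 9: [0↦9, 1↦5, 2↦10, 3↦2, 4↦3, 5↦2, 6↦10, 7↦5, 8↦9, 9↦0, 10↦0]  zeros at y ∈ {9, 10}
  x = 10: [0↦4, 1↦2, 2↦9, 3↦3, 4↦6, 5↦7, 6↦6, 7↦3, 8↦9, 9↦2, 10↦4]  zeros at y ∈ ∅
Collecting zeros: affine points = {(0, 4), (0, 8), (1, 0), (1, 3), (5, 4), (5, 7), (6, 3), (6, 10), (8, 8), (8, 9), (9, 9), (9, 10)}.
Total count |C(F_11)_aff| = 12.


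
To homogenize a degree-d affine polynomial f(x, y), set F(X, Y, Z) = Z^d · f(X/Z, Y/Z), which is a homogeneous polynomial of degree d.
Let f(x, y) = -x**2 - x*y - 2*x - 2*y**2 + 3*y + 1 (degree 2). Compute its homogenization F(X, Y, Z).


F(X, Y, Z) = -X**2 - X*Y - 2*X*Z - 2*Y**2 + 3*Y*Z + Z**2

deg(f) = 2.
Substitute x = X/Z, y = Y/Z into f, then multiply by Z^2.
  monomial -1·x^2·y^0 ↦ -1·X^2·Y^0·Z^0.
  monomial -1·x^1·y^1 ↦ -1·X^1·Y^1·Z^0.
  monomial -2·x^1·y^0 ↦ -2·X^1·Y^0·Z^1.
  monomial -2·x^0·y^2 ↦ -2·X^0·Y^2·Z^0.
  monomial 3·x^0·y^1 ↦ 3·X^0·Y^1·Z^1.
  monomial 1·x^0·y^0 ↦ 1·X^0·Y^0·Z^2.
Collecting: F(X, Y, Z) = -X**2 - X*Y - 2*X*Z - 2*Y**2 + 3*Y*Z + Z**2.


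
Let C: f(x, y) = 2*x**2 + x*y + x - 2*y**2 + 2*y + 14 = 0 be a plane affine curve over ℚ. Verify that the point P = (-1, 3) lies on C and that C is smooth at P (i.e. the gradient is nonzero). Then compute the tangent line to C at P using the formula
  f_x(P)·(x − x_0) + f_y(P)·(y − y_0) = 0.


Tangent line at P: 33 - 11*y = 0.

Step 1: f(-1, 3) = 0, so P lies on C.
Step 2: partial derivatives
  f_x(x, y) = 4*x + y + 1, f_y(x, y) = x - 4*y + 2.
  f_x(P) = 0, f_y(P) = -11 (gradient nonzero, so P is smooth).
Step 3: tangent line at P: 0·(x − -1) + -11·(y − 3) = 0.
Expanding: 33 - 11*y = 0.


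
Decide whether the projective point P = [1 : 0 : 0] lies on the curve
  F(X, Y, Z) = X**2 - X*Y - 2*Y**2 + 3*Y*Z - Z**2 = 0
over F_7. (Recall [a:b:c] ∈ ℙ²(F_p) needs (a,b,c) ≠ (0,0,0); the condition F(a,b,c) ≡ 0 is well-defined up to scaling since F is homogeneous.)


F(1,0,0) ≡ 1 (mod 7); P is NOT on the curve.

Evaluate F(1, 0, 0) term-by-term (mod 7).
  X**2 ↦ 1·1·1·1 = 1
  -X*Y ↦ -1·1·0·1 = 0
  -2*Y**2 ↦ -2·1·0·1 = 0
  3*Y*Z ↦ 3·1·0·0 = 0
  -Z**2 ↦ -1·1·1·0 = 0
Sum: F(1, 0, 0) = (1) + (0) + (0) + (0) + (0) = 1.
Reducing mod 7: 1 ≡ 1 (mod 7).
Since F(a, b, c) ≡ 1 ≠ 0 (mod 7), P does NOT lie on the curve.


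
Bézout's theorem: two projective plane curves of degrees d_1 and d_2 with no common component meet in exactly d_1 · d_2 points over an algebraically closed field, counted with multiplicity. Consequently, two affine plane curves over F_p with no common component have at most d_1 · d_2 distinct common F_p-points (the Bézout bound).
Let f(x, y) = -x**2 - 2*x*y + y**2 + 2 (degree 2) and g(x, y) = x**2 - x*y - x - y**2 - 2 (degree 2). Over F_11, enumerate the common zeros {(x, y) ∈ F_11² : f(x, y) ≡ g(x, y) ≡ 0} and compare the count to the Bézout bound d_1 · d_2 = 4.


Common zeros: {(0, 3), (0, 8), (3, 7), (5, 7)}; count = 4; Bézout bound = 4.

deg(f) = 2, deg(g) = 2, so Bézout bound = 4.
Scan x ∈ F_11. For each x, list the y ∈ F_11 with f(x, y) ≡ 0 and those with g(x, y) ≡ 0 (mod 11); the common zeros in that column are the intersection.
  x = 0: f ≡ 0 at y ∈ {3, 8}; g ≡ 0 at y ∈ {3, 8}; common: {3, 8}.
  x = 1: f ≡ 0 at y ∈ {1}; g ≡ 0 at y ∈ {4, 6}; common: ∅.
  x = 2: f ≡ 0 at y ∈ ∅; g ≡ 0 at y ∈ {0, 9}; common: ∅.
  x = 3: f ≡ 0 at y ∈ {7, 10}; g ≡ 0 at y ∈ {1, 7}; common: {7}.
  x = 4: f ≡ 0 at y ∈ ∅; g ≡ 0 at y ∈ {3, 4}; common: ∅.
  x = 5: f ≡ 0 at y ∈ {3, 7}; g ≡ 0 at y ∈ {7, 10}; common: {7}.
  x = 6: f ≡ 0 at y ∈ {4, 8}; g ≡ 0 at y ∈ {6, 10}; common: ∅.
  x = 7: f ≡ 0 at y ∈ ∅; g ≡ 0 at y ∈ {2}; common: ∅.
  x = 8: f ≡ 0 at y ∈ {1, 4}; g ≡ 0 at y ∈ {5, 9}; common: ∅.
  x = 9: f ≡ 0 at y ∈ ∅; g ≡ 0 at y ∈ {5, 8}; common: ∅.
  x = 10: f ≡ 0 at y ∈ {10}; g ≡ 0 at y ∈ {0, 1}; common: ∅.
Collecting: common zeros = {(0, 3), (0, 8), (3, 7), (5, 7)}, so the count is 4.
Comparison with the Bézout bound: 4 ≤ 4 = deg(f)·deg(g), as expected for curves with no common component (the bound is attained).


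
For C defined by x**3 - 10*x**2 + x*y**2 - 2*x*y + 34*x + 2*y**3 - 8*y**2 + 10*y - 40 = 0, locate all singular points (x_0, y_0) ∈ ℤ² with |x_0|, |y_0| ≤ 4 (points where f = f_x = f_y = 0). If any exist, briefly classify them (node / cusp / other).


Singular points: {(3, 1)}; classification: node.

Compute partial derivatives:
  f_x = 3*x**2 - 20*x + y**2 - 2*y + 34.
  f_y = 2*x*y - 2*x + 6*y**2 - 16*y + 10.
Scan x_0 ∈ {−4, ..., 4}. For each x_0, f_y(x_0, y) is a polynomial in y; find its integer roots y ∈ {−4, ..., 4}, then test f_x and f at those candidates.
  x = -4: f_y(-4, y) = 6*y**2 - 24*y + 18; vanishes at y ∈ {1, 3}. (-4, 1): f_x = 161 ≠ 0; (-4, 3): f_x = 165 ≠ 0.
  x = -3: f_y(-3, y) = 6*y**2 - 22*y + 16; vanishes at y ∈ {1}. (-3, 1): f_x = 120 ≠ 0.
  x = -2: f_y(-2, y) = 6*y**2 - 20*y + 14; vanishes at y ∈ {1}. (-2, 1): f_x = 85 ≠ 0.
  x = -1: f_y(-1, y) = 6*y**2 - 18*y + 12; vanishes at y ∈ {1, 2}. (-1, 1): f_x = 56 ≠ 0; (-1, 2): f_x = 57 ≠ 0.
  x = 0: f_y(0, y) = 6*y**2 - 16*y + 10; vanishes at y ∈ {1}. (0, 1): f_x = 33 ≠ 0.
  x = 1: f_y(1, y) = 6*y**2 - 14*y + 8; vanishes at y ∈ {1}. (1, 1): f_x = 16 ≠ 0.
  x = 2: f_y(2, y) = 6*y**2 - 12*y + 6; vanishes at y ∈ {1}. (2, 1): f_x = 5 ≠ 0.
  x = 3: f_y(3, y) = 6*y**2 - 10*y + 4; vanishes at y ∈ {1}. (3, 1): f_x = 0, f = 0 — SINGULAR.
  x = 4: f_y(4, y) = 6*y**2 - 8*y + 2; vanishes at y ∈ {1}. (4, 1): f_x = 1 ≠ 0.
Only singular point on the grid: (3, 1).
Classify: substitute x = 3 + u, y = 1 + v and expand: f = u**3 - u**2 + u*v**2 + 2*v**3 + v**2.
No constant or linear terms (consistent with a singular point). Quadratic part: -u**2 + v**2. Cubic part: u**3 + u*v**2 + 2*v**3.
The quadratic part v**2 - u**2 = (v − u)(v + u) splits into two distinct linear factors, so there are two distinct tangent lines y − 1 = ±(x − 3) — this is a node (ordinary double point).
Classification: node.


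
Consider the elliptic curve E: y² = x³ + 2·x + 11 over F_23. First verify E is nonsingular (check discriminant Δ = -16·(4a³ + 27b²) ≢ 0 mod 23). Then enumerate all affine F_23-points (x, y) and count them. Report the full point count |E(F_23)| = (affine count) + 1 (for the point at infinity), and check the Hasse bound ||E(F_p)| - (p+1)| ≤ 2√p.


Affine points = {(2, 0), (5, 10), (5, 13), (6, 3), (6, 20), (7, 0), (13, 7), (13, 16), (14, 0), (15, 9), (15, 14), (17, 6), (17, 17), (19, 10), (19, 13), (20, 1), (20, 22), (22, 10), (22, 13)}; affine count = 19; |E(F_23)| = 20.

Discriminant check: Δ ∝ 4a³ + 27b² = 4·2³ + 27·11² = 4·8 + 27·121 ≡ 10 (mod 23). Nonzero ⇒ E is nonsingular.
For each x ∈ F_23, compute rhs = x³ + 2·x + 11 mod 23, then count y ∈ F_23 with y² ≡ rhs.
  x = 0: rhs = 11, matching y values: none (0 points).
  x = 1: rhs = 14, matching y values: none (0 points).
  x = 2: rhs = 0, matching y values: 0 (1 points).
  x = 3: rhs = 21, matching y values: none (0 points).
  x = 4: rhs = 14, matching y values: none (0 points).
  x = 5: rhs = 8, matching y values: 10, 13 (2 points).
  x = 6: rhs = 9, matching y values: 3, 20 (2 points).
  x = 7: rhs = 0, matching y values: 0 (1 points).
  x = 8: rhs = 10, matching y values: none (0 points).
  x = 9: rhs = 22, matching y values: none (0 points).
  x = 10: rhs = 19, matching y values: none (0 points).
  x = 11: rhs = 7, matching y values: none (0 points).
  x = 12: rhs = 15, matching y values: none (0 points).
  x = 13: rhs = 3, matching y values: 7, 16 (2 points).
  x = 14: rhs = 0, matching y values: 0 (1 points).
  x = 15: rhs = 12, matching y values: 9, 14 (2 points).
  x = 16: rhs = 22, matching y values: none (0 points).
  x = 17: rhs = 13, matching y values: 6, 17 (2 points).
  x = 18: rhs = 14, matching y values: none (0 points).
  x = 19: rhs = 8, matching y values: 10, 13 (2 points).
  x = 20: rhs = 1, matching y values: 1, 22 (2 points).
  x = 21: rhs = 22, matching y values: none (0 points).
  x = 22: rhs = 8, matching y values: 10, 13 (2 points).
Total affine count: 19.
Full point count |E(F_23)| = 19 + 1 = 20.
Hasse bound: |20 − (23+1)| = |-4| = 4 ≤ 2√23 ≈ 9.5917 ✓.


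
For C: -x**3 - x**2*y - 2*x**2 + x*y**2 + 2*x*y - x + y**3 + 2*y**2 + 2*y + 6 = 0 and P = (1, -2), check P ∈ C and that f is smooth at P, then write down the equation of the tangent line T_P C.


Tangent line at P: -4*x + 3*y + 10 = 0.

Step 1: f(1, -2) = 0, so P lies on C.
Step 2: partial derivatives
  f_x(x, y) = -3*x**2 - 2*x*y - 4*x + y**2 + 2*y - 1, f_y(x, y) = -x**2 + 2*x*y + 2*x + 3*y**2 + 4*y + 2.
  f_x(P) = -4, f_y(P) = 3 (gradient nonzero, so P is smooth).
Step 3: tangent line at P: -4·(x − 1) + 3·(y − -2) = 0.
Expanding: -4*x + 3*y + 10 = 0.


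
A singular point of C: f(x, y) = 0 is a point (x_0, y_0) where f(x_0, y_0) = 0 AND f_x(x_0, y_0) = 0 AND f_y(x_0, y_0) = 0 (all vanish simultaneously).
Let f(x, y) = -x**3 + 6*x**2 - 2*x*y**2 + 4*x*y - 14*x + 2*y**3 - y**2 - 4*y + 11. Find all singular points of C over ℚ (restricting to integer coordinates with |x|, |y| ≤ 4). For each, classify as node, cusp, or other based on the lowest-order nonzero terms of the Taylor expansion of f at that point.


Singular points: {(2, 1)}; classification: cusp.

Compute partial derivatives:
  f_x = -3*x**2 + 12*x - 2*y**2 + 4*y - 14.
  f_y = -4*x*y + 4*x + 6*y**2 - 2*y - 4.
Scan x_0 ∈ {−4, ..., 4}. For each x_0, f_y(x_0, y) is a polynomial in y; find its integer roots y ∈ {−4, ..., 4}, then test f_x and f at those candidates.
  x = -4: f_y(-4, y) = 6*y**2 + 14*y - 20; vanishes at y ∈ {1}. (-4, 1): f_x = -108 ≠ 0.
  x = -3: f_y(-3, y) = 6*y**2 + 10*y - 16; vanishes at y ∈ {1}. (-3, 1): f_x = -75 ≠ 0.
  x = -2: f_y(-2, y) = 6*y**2 + 6*y - 12; vanishes at y ∈ {-2, 1}. (-2, -2): f_x = -66 ≠ 0; (-2, 1): f_x = -48 ≠ 0.
  x = -1: f_y(-1, y) = 6*y**2 + 2*y - 8; vanishes at y ∈ {1}. (-1, 1): f_x = -27 ≠ 0.
  x = 0: f_y(0, y) = 6*y**2 - 2*y - 4; vanishes at y ∈ {1}. (0, 1): f_x = -12 ≠ 0.
  x = 1: f_y(1, y) = 6*y**2 - 6*y; vanishes at y ∈ {0, 1}. (1, 0): f_x = -5 ≠ 0; (1, 1): f_x = -3 ≠ 0.
  x = 2: f_y(2, y) = 6*y**2 - 10*y + 4; vanishes at y ∈ {1}. (2, 1): f_x = 0, f = 0 — SINGULAR.
  x = 3: f_y(3, y) = 6*y**2 - 14*y + 8; vanishes at y ∈ {1}. (3, 1): f_x = -3 ≠ 0.
  x = 4: f_y(4, y) = 6*y**2 - 18*y + 12; vanishes at y ∈ {1, 2}. (4, 1): f_x = -12 ≠ 0; (4, 2): f_x = -14 ≠ 0.
Only singular point on the grid: (2, 1).
Classify: substitute x = 2 + u, y = 1 + v and expand: f = -u**3 - 2*u*v**2 + 2*v**3 + v**2.
No constant or linear terms (consistent with a singular point). Quadratic part: v**2. Cubic part: -u**3 - 2*u*v**2 + 2*v**3.
The quadratic part v**2 is a perfect square, so there is a single (double) tangent line v = 0, i.e. y = 1. Restricting the cubic part to that line (v = 0) leaves -u**3 ≠ 0, so f is not divisible by v and the branch is v² ≈ u**3 to lowest order — this is a cusp.
Classification: cusp.


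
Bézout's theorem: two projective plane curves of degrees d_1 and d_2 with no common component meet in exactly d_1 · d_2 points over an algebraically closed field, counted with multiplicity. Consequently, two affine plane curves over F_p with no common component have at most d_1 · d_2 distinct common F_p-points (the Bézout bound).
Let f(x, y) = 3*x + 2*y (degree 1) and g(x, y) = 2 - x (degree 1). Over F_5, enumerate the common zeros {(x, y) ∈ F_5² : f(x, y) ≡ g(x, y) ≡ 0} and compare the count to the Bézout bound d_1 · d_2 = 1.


Common zeros: {(2, 2)}; count = 1; Bézout bound = 1.

deg(f) = 1, deg(g) = 1, so Bézout bound = 1.
Scan x ∈ F_5. For each x, list the y ∈ F_5 with f(x, y) ≡ 0 and those with g(x, y) ≡ 0 (mod 5); the common zeros in that column are the intersection.
  x = 0: f ≡ 0 at y ∈ {0}; g ≡ 0 at y ∈ ∅; common: ∅.
  x = 1: f ≡ 0 at y ∈ {1}; g ≡ 0 at y ∈ ∅; common: ∅.
  x = 2: f ≡ 0 at y ∈ {2}; g ≡ 0 at y ∈ {0, 1, 2, 3, 4}; common: {2}.
  x = 3: f ≡ 0 at y ∈ {3}; g ≡ 0 at y ∈ ∅; common: ∅.
  x = 4: f ≡ 0 at y ∈ {4}; g ≡ 0 at y ∈ ∅; common: ∅.
Collecting: common zeros = {(2, 2)}, so the count is 1.
Comparison with the Bézout bound: 1 ≤ 1 = deg(f)·deg(g), as expected for curves with no common component (the bound is attained).


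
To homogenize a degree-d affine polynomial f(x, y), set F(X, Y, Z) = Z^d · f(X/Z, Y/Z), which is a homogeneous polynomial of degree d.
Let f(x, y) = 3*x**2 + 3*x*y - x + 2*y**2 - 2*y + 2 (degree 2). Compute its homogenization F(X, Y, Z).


F(X, Y, Z) = 3*X**2 + 3*X*Y - X*Z + 2*Y**2 - 2*Y*Z + 2*Z**2

deg(f) = 2.
Substitute x = X/Z, y = Y/Z into f, then multiply by Z^2.
  monomial 3·x^2·y^0 ↦ 3·X^2·Y^0·Z^0.
  monomial 3·x^1·y^1 ↦ 3·X^1·Y^1·Z^0.
  monomial -1·x^1·y^0 ↦ -1·X^1·Y^0·Z^1.
  monomial 2·x^0·y^2 ↦ 2·X^0·Y^2·Z^0.
  monomial -2·x^0·y^1 ↦ -2·X^0·Y^1·Z^1.
  monomial 2·x^0·y^0 ↦ 2·X^0·Y^0·Z^2.
Collecting: F(X, Y, Z) = 3*X**2 + 3*X*Y - X*Z + 2*Y**2 - 2*Y*Z + 2*Z**2.


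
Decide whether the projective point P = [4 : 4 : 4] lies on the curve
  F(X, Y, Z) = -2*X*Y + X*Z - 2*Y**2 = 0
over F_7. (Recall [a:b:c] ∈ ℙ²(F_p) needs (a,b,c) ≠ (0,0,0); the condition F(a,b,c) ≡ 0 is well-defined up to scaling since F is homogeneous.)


F(4,4,4) ≡ 1 (mod 7); P is NOT on the curve.

Evaluate F(4, 4, 4) term-by-term (mod 7).
  -2*X*Y ↦ -2·4·4·1 = -32
  X*Z ↦ 1·4·1·4 = 16
  -2*Y**2 ↦ -2·1·16·1 = -32
Sum: F(4, 4, 4) = (-32) + (16) + (-32) = -48.
Reducing mod 7: -48 ≡ 1 (mod 7).
Since F(a, b, c) ≡ 1 ≠ 0 (mod 7), P does NOT lie on the curve.


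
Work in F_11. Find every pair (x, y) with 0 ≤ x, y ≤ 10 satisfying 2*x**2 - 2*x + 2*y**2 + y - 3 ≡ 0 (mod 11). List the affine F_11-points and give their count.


Affine F_11-points: {(0, 1), (0, 4), (1, 1), (1, 4), (2, 2), (2, 3), (4, 6), (4, 10), (8, 6), (8, 10), (10, 2), (10, 3)}; count = 12.

For each of the 121 pairs (x, y) ∈ F_11², evaluate f(x, y) mod 11. Record the zeros.
  x = 0: [0↦8, 1↦0, 2↦7, 3↦7, 4↦0, 5↦8, 6↦9, 7↦3, 8↦1, 9↦3, 10↦9]  zeros at y ∈ {1, 4}
  x = 1: [0↦8, 1↦0, 2↦7, 3↦7, 4↦0, 5↦8, 6↦9, 7↦3, 8↦1, 9↦3, 10↦9]  zeros at y ∈ {1, 4}
  x = 2: [0↦1, 1↦4, 2↦0, 3↦0, 4↦4, 5↦1, 6↦2, 7↦7, 8↦5, 9↦7, 10↦2]  zeros at y ∈ {2, 3}
  x = 3: [0↦9, 1↦1, 2↦8, 3↦8, 4↦1, 5↦9, 6↦10, 7↦4, 8↦2, 9↦4, 10↦10]  zeros at y ∈ ∅
  x = 4: [0↦10, 1↦2, 2↦9, 3↦9, 4↦2, 5↦10, 6↦0, 7↦5, 8↦3, 9↦5, 10↦0]  zeros at y ∈ {6, 10}
  x = 5: [0↦4, 1↦7, 2↦3, 3↦3, 4↦7, 5↦4, 6↦5, 7↦10, 8↦8, 9↦10, 10↦5]  zeros at y ∈ ∅
  x = 6: [0↦2, 1↦5, 2↦1, 3↦1, 4↦5, 5↦2, 6↦3, 7↦8, 8↦6, 9↦8, 10↦3]  zeros at y ∈ ∅
  x = 7: [0↦4, 1↦7, 2↦3, 3↦3, 4↦7, 5↦4, 6↦5, 7↦10, 8↦8, 9↦10, 10↦5]  zeros at y ∈ ∅
  x = 8: [0↦10, 1↦2, 2↦9, 3↦9, 4↦2, 5↦10, 6↦0, 7↦5, 8↦3, 9↦5, 10↦0]  zeros at y ∈ {6, 10}
  x = 9: [0↦9, 1↦1, 2↦8, 3↦8, 4↦1, 5↦9, 6↦10, 7↦4, 8↦2, 9↦4, 10↦10]  zeros at y ∈ ∅
  x = 10: [0↦1, 1↦4, 2↦0, 3↦0, 4↦4, 5↦1, 6↦2, 7↦7, 8↦5, 9↦7, 10↦2]  zeros at y ∈ {2, 3}
Collecting zeros: affine points = {(0, 1), (0, 4), (1, 1), (1, 4), (2, 2), (2, 3), (4, 6), (4, 10), (8, 6), (8, 10), (10, 2), (10, 3)}.
Total count |C(F_11)_aff| = 12.


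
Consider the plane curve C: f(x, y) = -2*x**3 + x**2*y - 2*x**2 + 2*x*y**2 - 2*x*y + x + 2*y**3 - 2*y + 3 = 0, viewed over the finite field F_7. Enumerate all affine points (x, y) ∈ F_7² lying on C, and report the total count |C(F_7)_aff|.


Affine F_7-points: {(1, 0), (1, 3), (3, 6), (5, 2), (5, 5)}; count = 5.

For each of the 49 pairs (x, y) ∈ F_7², evaluate f(x, y) mod 7. Record the zeros.
  x = 0: [0↦3, 1↦3, 2↦1, 3↦2, 4↦4, 5↦5, 6↦3]  zeros at y ∈ ∅
  x = 1: [0↦0, 1↦1, 2↦4, 3↦0, 4↦1, 5↦5, 6↦3]  zeros at y ∈ {0, 3}
  x = 2: [0↦2, 1↦6, 2↦2, 3↦2, 4↦4, 5↦6, 6↦6]  zeros at y ∈ ∅
  x = 3: [0↦4, 1↦6, 2↦4, 3↦3, 4↦1, 5↦3, 6↦0]  zeros at y ∈ {6}
  x = 4: [0↦1, 1↦3, 2↦5, 3↦5, 4↦1, 5↦5, 6↦1]  zeros at y ∈ ∅
  x = 5: [0↦2, 1↦6, 2↦0, 3↦3, 4↦6, 5↦0, 6↦4]  zeros at y ∈ {2, 5}
  x = 6: [0↦2, 1↦3, 2↦5, 3↦6, 4↦4, 5↦4, 6↦4]  zeros at y ∈ ∅
Collecting zeros: affine points = {(1, 0), (1, 3), (3, 6), (5, 2), (5, 5)}.
Total count |C(F_7)_aff| = 5.


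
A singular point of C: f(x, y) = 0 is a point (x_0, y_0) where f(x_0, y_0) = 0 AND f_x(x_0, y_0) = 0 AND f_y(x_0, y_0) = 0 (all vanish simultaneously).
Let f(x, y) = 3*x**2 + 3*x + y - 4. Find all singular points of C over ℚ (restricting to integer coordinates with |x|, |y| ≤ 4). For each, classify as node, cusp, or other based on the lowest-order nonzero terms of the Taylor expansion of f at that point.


No singular points in the scanned grid; C is smooth there.

Compute partial derivatives:
  f_x = 6*x + 3.
  f_y = 1.
f_y = 1 is a nonzero constant, so f_y never vanishes: no point (x, y) can satisfy f = f_x = f_y = 0. In particular no (x, y) ∈ {−4, ..., 4}² is singular; the curve is smooth.


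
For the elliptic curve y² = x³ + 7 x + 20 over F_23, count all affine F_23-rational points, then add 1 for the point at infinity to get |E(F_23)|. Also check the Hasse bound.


Affine points = {(6, 5), (6, 18), (8, 6), (8, 17), (10, 3), (10, 20), (11, 5), (11, 18), (13, 10), (13, 13), (15, 2), (15, 21), (20, 8), (20, 15), (22, 9), (22, 14)}; affine count = 16; |E(F_23)| = 17.

Discriminant check: Δ ∝ 4a³ + 27b² = 4·7³ + 27·20² = 4·343 + 27·400 ≡ 5 (mod 23). Nonzero ⇒ E is nonsingular.
For each x ∈ F_23, compute rhs = x³ + 7·x + 20 mod 23, then count y ∈ F_23 with y² ≡ rhs.
  x = 0: rhs = 20, matching y values: none (0 points).
  x = 1: rhs = 5, matching y values: none (0 points).
  x = 2: rhs = 19, matching y values: none (0 points).
  x = 3: rhs = 22, matching y values: none (0 points).
  x = 4: rhs = 20, matching y values: none (0 points).
  x = 5: rhs = 19, matching y values: none (0 points).
  x = 6: rhs = 2, matching y values: 5, 18 (2 points).
  x = 7: rhs = 21, matching y values: none (0 points).
  x = 8: rhs = 13, matching y values: 6, 17 (2 points).
  x = 9: rhs = 7, matching y values: none (0 points).
  x = 10: rhs = 9, matching y values: 3, 20 (2 points).
  x = 11: rhs = 2, matching y values: 5, 18 (2 points).
  x = 12: rhs = 15, matching y values: none (0 points).
  x = 13: rhs = 8, matching y values: 10, 13 (2 points).
  x = 14: rhs = 10, matching y values: none (0 points).
  x = 15: rhs = 4, matching y values: 2, 21 (2 points).
  x = 16: rhs = 19, matching y values: none (0 points).
  x = 17: rhs = 15, matching y values: none (0 points).
  x = 18: rhs = 21, matching y values: none (0 points).
  x = 19: rhs = 20, matching y values: none (0 points).
  x = 20: rhs = 18, matching y values: 8, 15 (2 points).
  x = 21: rhs = 21, matching y values: none (0 points).
  x = 22: rhs = 12, matching y values: 9, 14 (2 points).
Total affine count: 16.
Full point count |E(F_23)| = 16 + 1 = 17.
Hasse bound: |17 − (23+1)| = |-7| = 7 ≤ 2√23 ≈ 9.5917 ✓.


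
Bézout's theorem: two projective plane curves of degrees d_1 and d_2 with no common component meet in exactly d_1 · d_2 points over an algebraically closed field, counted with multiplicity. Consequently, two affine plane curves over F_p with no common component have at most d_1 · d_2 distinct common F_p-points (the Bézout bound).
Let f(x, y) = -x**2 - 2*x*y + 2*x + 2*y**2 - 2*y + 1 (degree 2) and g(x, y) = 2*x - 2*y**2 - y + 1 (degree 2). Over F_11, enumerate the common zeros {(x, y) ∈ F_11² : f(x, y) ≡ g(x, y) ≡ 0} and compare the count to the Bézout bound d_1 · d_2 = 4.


Common zeros: {(1, 1)}; count = 1; Bézout bound = 4.

deg(f) = 2, deg(g) = 2, so Bézout bound = 4.
Scan x ∈ F_11. For each x, list the y ∈ F_11 with f(x, y) ≡ 0 and those with g(x, y) ≡ 0 (mod 11); the common zeros in that column are the intersection.
  x = 0: f ≡ 0 at y ∈ ∅; g ≡ 0 at y ∈ {6, 10}; common: ∅.
  x = 1: f ≡ 0 at y ∈ {1}; g ≡ 0 at y ∈ {1, 4}; common: {1}.
  x = 2: f ≡ 0 at y ∈ ∅; g ≡ 0 at y ∈ ∅; common: ∅.
  x = 3: f ≡ 0 at y ∈ {6, 9}; g ≡ 0 at y ∈ ∅; common: ∅.
  x = 4: f ≡ 0 at y ∈ ∅; g ≡ 0 at y ∈ ∅; common: ∅.
  x = 5: f ≡ 0 at y ∈ {7, 10}; g ≡ 0 at y ∈ {0, 5}; common: ∅.
  x = 6: f ≡ 0 at y ∈ ∅; g ≡ 0 at y ∈ ∅; common: ∅.
  x = 7: f ≡ 0 at y ∈ {4}; g ≡ 0 at y ∈ {8}; common: ∅.
  x = 8: f ≡ 0 at y ∈ ∅; g ≡ 0 at y ∈ {7, 9}; common: ∅.
  x = 9: f ≡ 0 at y ∈ {4, 6}; g ≡ 0 at y ∈ ∅; common: ∅.
  x = 10: f ≡ 0 at y ∈ {1, 10}; g ≡ 0 at y ∈ {2, 3}; common: ∅.
Collecting: common zeros = {(1, 1)}, so the count is 1.
Comparison with the Bézout bound: 1 ≤ 4 = deg(f)·deg(g), as expected for curves with no common component (the affine F_11-count falls short of the bound because intersections may lie at infinity, over extension fields, or carry multiplicity).


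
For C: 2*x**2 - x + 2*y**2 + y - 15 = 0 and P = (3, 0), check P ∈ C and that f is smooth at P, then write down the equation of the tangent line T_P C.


Tangent line at P: 11*x + y - 33 = 0.

Step 1: f(3, 0) = 0, so P lies on C.
Step 2: partial derivatives
  f_x(x, y) = 4*x - 1, f_y(x, y) = 4*y + 1.
  f_x(P) = 11, f_y(P) = 1 (gradient nonzero, so P is smooth).
Step 3: tangent line at P: 11·(x − 3) + 1·(y − 0) = 0.
Expanding: 11*x + y - 33 = 0.


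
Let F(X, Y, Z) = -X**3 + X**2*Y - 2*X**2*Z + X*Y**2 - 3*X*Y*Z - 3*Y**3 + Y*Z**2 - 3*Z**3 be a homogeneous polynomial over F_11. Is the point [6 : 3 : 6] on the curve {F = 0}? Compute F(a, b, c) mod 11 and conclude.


F(6,3,6) ≡ 10 (mod 11); P is NOT on the curve.

Evaluate F(6, 3, 6) term-by-term (mod 11).
  -X**3 ↦ -1·216·1·1 = -216
  X**2*Y ↦ 1·36·3·1 = 108
  -2*X**2*Z ↦ -2·36·1·6 = -432
  X*Y**2 ↦ 1·6·9·1 = 54
  -3*X*Y*Z ↦ -3·6·3·6 = -324
  -3*Y**3 ↦ -3·1·27·1 = -81
  Y*Z**2 ↦ 1·1·3·36 = 108
  -3*Z**3 ↦ -3·1·1·216 = -648
Sum: F(6, 3, 6) = (-216) + (108) + (-432) + (54) + (-324) + (-81) + (108) + (-648) = -1431.
Reducing mod 11: -1431 ≡ 10 (mod 11).
Since F(a, b, c) ≡ 10 ≠ 0 (mod 11), P does NOT lie on the curve.


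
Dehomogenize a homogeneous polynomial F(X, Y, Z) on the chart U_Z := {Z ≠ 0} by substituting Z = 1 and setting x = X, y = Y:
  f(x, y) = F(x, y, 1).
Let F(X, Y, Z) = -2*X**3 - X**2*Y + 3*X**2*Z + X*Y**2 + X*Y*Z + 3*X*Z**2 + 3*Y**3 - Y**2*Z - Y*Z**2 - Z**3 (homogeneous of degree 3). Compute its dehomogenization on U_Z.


f(x, y) = -2*x**3 - x**2*y + 3*x**2 + x*y**2 + x*y + 3*x + 3*y**3 - y**2 - y - 1

On U_Z we set Z = 1. Each monomial c·X^i·Y^j·Z^k in F becomes c·x^i·y^j·1^k = c·x^i·y^j.
Substituting Z = 1: F(X, Y, 1) = -2*x**3 - x**2*y + 3*x**2 + x*y**2 + x*y + 3*x + 3*y**3 - y**2 - y - 1.
Note: deg(f) ≤ deg(F) = 3; strict inequality happens when F is divisible by Z (lost terms).


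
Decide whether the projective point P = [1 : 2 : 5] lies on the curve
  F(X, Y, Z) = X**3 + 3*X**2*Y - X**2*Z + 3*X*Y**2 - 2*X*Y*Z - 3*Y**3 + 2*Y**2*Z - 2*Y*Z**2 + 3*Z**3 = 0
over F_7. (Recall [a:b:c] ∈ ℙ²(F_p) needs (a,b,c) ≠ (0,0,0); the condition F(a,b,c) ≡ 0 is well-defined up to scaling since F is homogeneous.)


F(1,2,5) ≡ 5 (mod 7); P is NOT on the curve.

Evaluate F(1, 2, 5) term-by-term (mod 7).
  X**3 ↦ 1·1·1·1 = 1
  3*X**2*Y ↦ 3·1·2·1 = 6
  -X**2*Z ↦ -1·1·1·5 = -5
  3*X*Y**2 ↦ 3·1·4·1 = 12
  -2*X*Y*Z ↦ -2·1·2·5 = -20
  -3*Y**3 ↦ -3·1·8·1 = -24
  2*Y**2*Z ↦ 2·1·4·5 = 40
  -2*Y*Z**2 ↦ -2·1·2·25 = -100
  3*Z**3 ↦ 3·1·1·125 = 375
Sum: F(1, 2, 5) = (1) + (6) + (-5) + (12) + (-20) + (-24) + (40) + (-100) + (375) = 285.
Reducing mod 7: 285 ≡ 5 (mod 7).
Since F(a, b, c) ≡ 5 ≠ 0 (mod 7), P does NOT lie on the curve.


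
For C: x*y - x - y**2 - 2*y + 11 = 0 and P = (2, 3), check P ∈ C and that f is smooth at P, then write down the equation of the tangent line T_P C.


Tangent line at P: 2*x - 6*y + 14 = 0.

Step 1: f(2, 3) = 0, so P lies on C.
Step 2: partial derivatives
  f_x(x, y) = y - 1, f_y(x, y) = x - 2*y - 2.
  f_x(P) = 2, f_y(P) = -6 (gradient nonzero, so P is smooth).
Step 3: tangent line at P: 2·(x − 2) + -6·(y − 3) = 0.
Expanding: 2*x - 6*y + 14 = 0.


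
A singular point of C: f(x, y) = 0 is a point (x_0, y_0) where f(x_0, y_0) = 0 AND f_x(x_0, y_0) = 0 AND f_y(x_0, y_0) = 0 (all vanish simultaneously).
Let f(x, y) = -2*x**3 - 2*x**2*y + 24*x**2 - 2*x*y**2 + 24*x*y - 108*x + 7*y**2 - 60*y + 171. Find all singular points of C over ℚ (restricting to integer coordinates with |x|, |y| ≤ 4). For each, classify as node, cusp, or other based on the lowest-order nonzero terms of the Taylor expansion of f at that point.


Singular points: {(3, 3)}; classification: cusp.

Compute partial derivatives:
  f_x = -6*x**2 - 4*x*y + 48*x - 2*y**2 + 24*y - 108.
  f_y = -2*x**2 - 4*x*y + 24*x + 14*y - 60.
Scan x_0 ∈ {−4, ..., 4}. For each x_0, f_y(x_0, y) is a polynomial in y; find its integer roots y ∈ {−4, ..., 4}, then test f_x and f at those candidates.
  x = -4: f_y(-4, y) = 30*y - 188; no integer root y with |y| ≤ 4.
  x = -3: f_y(-3, y) = 26*y - 150; no integer root y with |y| ≤ 4.
  x = -2: f_y(-2, y) = 22*y - 116; no integer root y with |y| ≤ 4.
  x = -1: f_y(-1, y) = 18*y - 86; no integer root y with |y| ≤ 4.
  x = 0: f_y(0, y) = 14*y - 60; no integer root y with |y| ≤ 4.
  x = 1: f_y(1, y) = 10*y - 38; no integer root y with |y| ≤ 4.
  x = 2: f_y(2, y) = 6*y - 20; no integer root y with |y| ≤ 4.
  x = 3: f_y(3, y) = 2*y - 6; vanishes at y ∈ {3}. (3, 3): f_x = 0, f = 0 — SINGULAR.
  x = 4: f_y(4, y) = 4 - 2*y; vanishes at y ∈ {2}. (4, 2): f_x = -4 ≠ 0.
Only singular point on the grid: (3, 3).
Classify: substitute x = 3 + u, y = 3 + v and expand: f = -2*u**3 - 2*u**2*v - 2*u*v**2 + v**2.
No constant or linear terms (consistent with a singular point). Quadratic part: v**2. Cubic part: -2*u**3 - 2*u**2*v - 2*u*v**2.
The quadratic part v**2 is a perfect square, so there is a single (double) tangent line v = 0, i.e. y = 3. Restricting the cubic part to that line (v = 0) leaves -2*u**3 ≠ 0, so f is not divisible by v and the branch is v² ≈ 2*u**3 to lowest order — this is a cusp.
Classification: cusp.


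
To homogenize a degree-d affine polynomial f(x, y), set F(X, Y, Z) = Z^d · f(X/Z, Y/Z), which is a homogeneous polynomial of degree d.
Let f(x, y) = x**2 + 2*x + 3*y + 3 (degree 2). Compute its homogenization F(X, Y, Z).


F(X, Y, Z) = X**2 + 2*X*Z + 3*Y*Z + 3*Z**2

deg(f) = 2.
Substitute x = X/Z, y = Y/Z into f, then multiply by Z^2.
  monomial 1·x^2·y^0 ↦ 1·X^2·Y^0·Z^0.
  monomial 2·x^1·y^0 ↦ 2·X^1·Y^0·Z^1.
  monomial 3·x^0·y^1 ↦ 3·X^0·Y^1·Z^1.
  monomial 3·x^0·y^0 ↦ 3·X^0·Y^0·Z^2.
Collecting: F(X, Y, Z) = X**2 + 2*X*Z + 3*Y*Z + 3*Z**2.


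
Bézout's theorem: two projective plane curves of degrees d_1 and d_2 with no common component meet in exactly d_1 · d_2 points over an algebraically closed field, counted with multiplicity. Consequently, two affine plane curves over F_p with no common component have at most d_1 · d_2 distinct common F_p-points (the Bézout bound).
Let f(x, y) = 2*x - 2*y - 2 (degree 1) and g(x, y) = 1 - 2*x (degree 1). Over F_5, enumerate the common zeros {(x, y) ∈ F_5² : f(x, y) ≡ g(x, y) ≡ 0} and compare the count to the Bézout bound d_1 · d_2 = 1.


Common zeros: {(3, 2)}; count = 1; Bézout bound = 1.

deg(f) = 1, deg(g) = 1, so Bézout bound = 1.
Scan x ∈ F_5. For each x, list the y ∈ F_5 with f(x, y) ≡ 0 and those with g(x, y) ≡ 0 (mod 5); the common zeros in that column are the intersection.
  x = 0: f ≡ 0 at y ∈ {4}; g ≡ 0 at y ∈ ∅; common: ∅.
  x = 1: f ≡ 0 at y ∈ {0}; g ≡ 0 at y ∈ ∅; common: ∅.
  x = 2: f ≡ 0 at y ∈ {1}; g ≡ 0 at y ∈ ∅; common: ∅.
  x = 3: f ≡ 0 at y ∈ {2}; g ≡ 0 at y ∈ {0, 1, 2, 3, 4}; common: {2}.
  x = 4: f ≡ 0 at y ∈ {3}; g ≡ 0 at y ∈ ∅; common: ∅.
Collecting: common zeros = {(3, 2)}, so the count is 1.
Comparison with the Bézout bound: 1 ≤ 1 = deg(f)·deg(g), as expected for curves with no common component (the bound is attained).


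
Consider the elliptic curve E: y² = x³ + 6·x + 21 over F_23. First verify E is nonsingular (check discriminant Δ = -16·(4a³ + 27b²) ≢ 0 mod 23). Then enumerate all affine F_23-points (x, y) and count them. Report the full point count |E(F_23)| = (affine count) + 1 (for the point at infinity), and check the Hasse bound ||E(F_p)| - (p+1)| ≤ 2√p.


Affine points = {(2, 8), (2, 15), (8, 11), (8, 12), (10, 0), (12, 2), (12, 21), (15, 6), (15, 17), (16, 2), (16, 21), (18, 2), (18, 21), (19, 5), (19, 18), (21, 1), (21, 22)}; affine count = 17; |E(F_23)| = 18.

Discriminant check: Δ ∝ 4a³ + 27b² = 4·6³ + 27·21² = 4·216 + 27·441 ≡ 6 (mod 23). Nonzero ⇒ E is nonsingular.
For each x ∈ F_23, compute rhs = x³ + 6·x + 21 mod 23, then count y ∈ F_23 with y² ≡ rhs.
  x = 0: rhs = 21, matching y values: none (0 points).
  x = 1: rhs = 5, matching y values: none (0 points).
  x = 2: rhs = 18, matching y values: 8, 15 (2 points).
  x = 3: rhs = 20, matching y values: none (0 points).
  x = 4: rhs = 17, matching y values: none (0 points).
  x = 5: rhs = 15, matching y values: none (0 points).
  x = 6: rhs = 20, matching y values: none (0 points).
  x = 7: rhs = 15, matching y values: none (0 points).
  x = 8: rhs = 6, matching y values: 11, 12 (2 points).
  x = 9: rhs = 22, matching y values: none (0 points).
  x = 10: rhs = 0, matching y values: 0 (1 points).
  x = 11: rhs = 15, matching y values: none (0 points).
  x = 12: rhs = 4, matching y values: 2, 21 (2 points).
  x = 13: rhs = 19, matching y values: none (0 points).
  x = 14: rhs = 20, matching y values: none (0 points).
  x = 15: rhs = 13, matching y values: 6, 17 (2 points).
  x = 16: rhs = 4, matching y values: 2, 21 (2 points).
  x = 17: rhs = 22, matching y values: none (0 points).
  x = 18: rhs = 4, matching y values: 2, 21 (2 points).
  x = 19: rhs = 2, matching y values: 5, 18 (2 points).
  x = 20: rhs = 22, matching y values: none (0 points).
  x = 21: rhs = 1, matching y values: 1, 22 (2 points).
  x = 22: rhs = 14, matching y values: none (0 points).
Total affine count: 17.
Full point count |E(F_23)| = 17 + 1 = 18.
Hasse bound: |18 − (23+1)| = |-6| = 6 ≤ 2√23 ≈ 9.5917 ✓.
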